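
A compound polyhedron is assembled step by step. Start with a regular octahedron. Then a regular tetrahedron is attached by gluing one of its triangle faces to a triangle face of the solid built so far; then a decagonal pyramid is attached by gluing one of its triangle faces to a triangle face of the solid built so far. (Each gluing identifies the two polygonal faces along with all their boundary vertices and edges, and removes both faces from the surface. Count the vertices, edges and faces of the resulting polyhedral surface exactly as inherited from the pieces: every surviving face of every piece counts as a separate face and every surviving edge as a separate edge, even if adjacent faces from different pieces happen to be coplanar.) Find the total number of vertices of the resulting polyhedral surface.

15

A regular octahedron: V=6, E=12, F=8.
Attach a regular tetrahedron (V=4, E=6, F=4) along a 3-gon: merge 3 vertices and 3 edges, delete both glued faces → V=7, E=15, F=10.
Attach a decagonal pyramid (V=11, E=20, F=11) along a 3-gon: merge 3 vertices and 3 edges, delete both glued faces → V=15, E=32, F=19.
Check: V − E + F = 15 − 32 + 19 = 2.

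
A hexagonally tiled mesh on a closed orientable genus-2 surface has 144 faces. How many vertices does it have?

286

χ = 2 − 2·2 = -2, and every face is a hexagon so 6F = 2E.
E = 6·144/2 = 432. Then V = -2 + E − F = -2 + 432 − 144 = 286.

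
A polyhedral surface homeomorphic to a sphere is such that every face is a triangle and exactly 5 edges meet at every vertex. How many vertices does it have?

Each face has 3 edges and each edge borders two faces, so 2E = 3F.
Each vertex has degree 5, so 5V = 2E and hence V = 3F/5.
Euler: V − E + F = 2 ⇒ (3F/5) − (3F/2) + F = 2.
Multiply by 10: (6 − 15 + 10)F = 20, i.e. 1F = 20.
So F = 20, E = 3·20/2 = 30, V = 3·20/5 = 12.

12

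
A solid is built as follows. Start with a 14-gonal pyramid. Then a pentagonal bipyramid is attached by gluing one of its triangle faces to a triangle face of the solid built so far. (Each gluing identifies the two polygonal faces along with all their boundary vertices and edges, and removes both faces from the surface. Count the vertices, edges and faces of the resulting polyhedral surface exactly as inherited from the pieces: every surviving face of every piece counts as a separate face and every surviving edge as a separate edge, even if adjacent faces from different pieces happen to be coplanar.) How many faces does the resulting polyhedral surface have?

23

A 14-gonal pyramid: V=15, E=28, F=15.
Attach a pentagonal bipyramid (V=7, E=15, F=10) along a 3-gon: merge 3 vertices and 3 edges, delete both glued faces → V=19, E=40, F=23.
Check: V − E + F = 19 − 40 + 23 = 2.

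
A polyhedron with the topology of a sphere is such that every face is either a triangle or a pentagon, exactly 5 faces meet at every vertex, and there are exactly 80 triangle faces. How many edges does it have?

150

Let x be the number of pentagons; then F = 80 + x.
Edge–face incidences: 2E = 3·80 + 5·x = 240 + 5x.
Every vertex has degree 5, so 5V = 2E.
Euler: V − E + F = 2 ⇒ (2E)/5 − E + (80 + x) = 2.
Multiply by 10: 2·(2E) − 5·(2E) + 10·(80 + x) = 20, i.e. 800 + 10x − 3·(240 + 5x) = 20.
Collecting terms: −5x + 80 = 20, so −5x = −60, so x = 12.
Then 2E = 240 + 5·12 = 300, so E = 150, V = 2E/5 = 60, F = 80 + 12 = 92.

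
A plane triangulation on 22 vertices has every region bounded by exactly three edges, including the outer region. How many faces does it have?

In a plane triangulation 3F = 2E and V − E + F = 2, so F = 2V − 4 = 2·22 − 4 = 40.

40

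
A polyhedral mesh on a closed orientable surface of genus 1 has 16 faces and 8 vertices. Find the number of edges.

24

For a closed orientable surface of genus 1, χ = 2 − 2·1 = 0.
E = V + F − (0) = 8 + 16 − (0) = 24.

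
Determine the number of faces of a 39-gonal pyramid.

A pyramid on an n-gon base has one n-gon and n triangles: V = 39 + 1 = 40, E = 2·39 = 78, F = 39 + 1 = 40.

40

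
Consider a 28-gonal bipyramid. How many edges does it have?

A bipyramid over an n-gon has 2n triangular faces and n + 2 vertices: V = 28 + 2 = 30, E = 3·28 = 84, F = 2·28 = 56.
Check: V − E + F = 30 − 84 + 56 = 2.

84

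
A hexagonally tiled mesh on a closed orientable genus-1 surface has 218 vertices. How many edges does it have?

χ = 2 − 2·1 = 0, and every face is a hexagon so 6F = 2E.
V − E + F = 0 with E = 6F/2 gives 218 − (6/2 − 1)·F = 0, so F = 109 and E = 327.

327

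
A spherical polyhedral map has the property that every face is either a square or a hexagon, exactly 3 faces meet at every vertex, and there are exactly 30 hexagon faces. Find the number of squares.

Let x be the number of squares; then F = 30 + x.
Edge–face incidences: 2E = 6·30 + 4·x = 180 + 4x.
Every vertex has degree 3, so 3V = 2E.
Euler: V − E + F = 2 ⇒ (2E)/3 − E + (30 + x) = 2.
Multiply by 6: 2·(2E) − 3·(2E) + 6·(30 + x) = 12, i.e. 180 + 6x − (180 + 4x) = 12.
Collecting terms: 2x = 12, so x = 6.
Then 2E = 180 + 4·6 = 204, so E = 102, V = 2E/3 = 68, F = 30 + 6 = 36.

6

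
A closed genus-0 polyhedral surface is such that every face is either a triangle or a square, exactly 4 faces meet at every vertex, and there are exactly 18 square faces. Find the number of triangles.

8

Let x be the number of triangles; then F = 18 + x.
Edge–face incidences: 2E = 4·18 + 3·x = 72 + 3x.
Every vertex has degree 4, so 4V = 2E.
Euler: V − E + F = 2 ⇒ (2E)/4 − E + (18 + x) = 2.
Multiply by 8: 2·(2E) − 4·(2E) + 8·(18 + x) = 16, i.e. 144 + 8x − 2·(72 + 3x) = 16.
Collecting terms: 2x = 16, so x = 8.
Then 2E = 72 + 3·8 = 96, so E = 48, V = 2E/4 = 24, F = 18 + 8 = 26.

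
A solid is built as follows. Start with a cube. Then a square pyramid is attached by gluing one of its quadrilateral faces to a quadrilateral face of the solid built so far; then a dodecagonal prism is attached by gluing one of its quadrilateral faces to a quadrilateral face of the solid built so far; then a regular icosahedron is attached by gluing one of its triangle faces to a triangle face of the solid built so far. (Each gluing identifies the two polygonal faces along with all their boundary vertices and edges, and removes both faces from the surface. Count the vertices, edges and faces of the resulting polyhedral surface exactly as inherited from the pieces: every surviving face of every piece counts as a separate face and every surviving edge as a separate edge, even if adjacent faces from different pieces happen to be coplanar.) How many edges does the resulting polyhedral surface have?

75

A cube: V=8, E=12, F=6.
Attach a square pyramid (V=5, E=8, F=5) along a 4-gon: merge 4 vertices and 4 edges, delete both glued faces → V=9, E=16, F=9.
Attach a dodecagonal prism (V=24, E=36, F=14) along a 4-gon: merge 4 vertices and 4 edges, delete both glued faces → V=29, E=48, F=21.
Attach a regular icosahedron (V=12, E=30, F=20) along a 3-gon: merge 3 vertices and 3 edges, delete both glued faces → V=38, E=75, F=39.
Check: V − E + F = 38 − 75 + 39 = 2.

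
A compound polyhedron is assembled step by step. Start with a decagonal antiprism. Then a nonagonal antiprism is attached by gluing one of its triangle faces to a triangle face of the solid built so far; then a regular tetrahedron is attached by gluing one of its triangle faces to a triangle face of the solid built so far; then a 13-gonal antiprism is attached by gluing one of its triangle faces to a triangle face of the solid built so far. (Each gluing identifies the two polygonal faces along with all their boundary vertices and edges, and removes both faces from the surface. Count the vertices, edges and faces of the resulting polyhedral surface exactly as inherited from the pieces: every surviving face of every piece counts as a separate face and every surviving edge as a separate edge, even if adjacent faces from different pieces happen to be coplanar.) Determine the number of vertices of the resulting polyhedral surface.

A decagonal antiprism: V=20, E=40, F=22.
Attach a nonagonal antiprism (V=18, E=36, F=20) along a 3-gon: merge 3 vertices and 3 edges, delete both glued faces → V=35, E=73, F=40.
Attach a regular tetrahedron (V=4, E=6, F=4) along a 3-gon: merge 3 vertices and 3 edges, delete both glued faces → V=36, E=76, F=42.
Attach a 13-gonal antiprism (V=26, E=52, F=28) along a 3-gon: merge 3 vertices and 3 edges, delete both glued faces → V=59, E=125, F=68.
Check: V − E + F = 59 − 125 + 68 = 2.

59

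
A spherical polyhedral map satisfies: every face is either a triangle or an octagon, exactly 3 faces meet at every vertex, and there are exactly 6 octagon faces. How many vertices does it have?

24

Let x be the number of triangles; then F = 6 + x.
Edge–face incidences: 2E = 8·6 + 3·x = 48 + 3x.
Every vertex has degree 3, so 3V = 2E.
Euler: V − E + F = 2 ⇒ (2E)/3 − E + (6 + x) = 2.
Multiply by 6: 2·(2E) − 3·(2E) + 6·(6 + x) = 12, i.e. 36 + 6x − (48 + 3x) = 12.
Collecting terms: 3x − 12 = 12, so 3x = 24, so x = 8.
Then 2E = 48 + 3·8 = 72, so E = 36, V = 2E/3 = 24, F = 6 + 8 = 14.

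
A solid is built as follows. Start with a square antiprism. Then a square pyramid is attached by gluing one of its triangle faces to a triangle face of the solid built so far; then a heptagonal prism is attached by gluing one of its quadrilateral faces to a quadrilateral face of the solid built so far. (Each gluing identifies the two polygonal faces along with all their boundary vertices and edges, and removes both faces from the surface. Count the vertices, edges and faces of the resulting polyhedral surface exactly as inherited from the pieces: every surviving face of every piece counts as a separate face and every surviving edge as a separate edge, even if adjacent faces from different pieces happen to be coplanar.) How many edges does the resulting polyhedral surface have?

38

A square antiprism: V=8, E=16, F=10.
Attach a square pyramid (V=5, E=8, F=5) along a 3-gon: merge 3 vertices and 3 edges, delete both glued faces → V=10, E=21, F=13.
Attach a heptagonal prism (V=14, E=21, F=9) along a 4-gon: merge 4 vertices and 4 edges, delete both glued faces → V=20, E=38, F=20.
Check: V − E + F = 20 − 38 + 20 = 2.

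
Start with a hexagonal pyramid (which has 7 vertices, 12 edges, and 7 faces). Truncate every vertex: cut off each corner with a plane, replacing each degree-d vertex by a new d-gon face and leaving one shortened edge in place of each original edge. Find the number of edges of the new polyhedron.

36

Truncation replaces each original edge-end by a new vertex, so V′ = 2E = 24.
Each original edge survives, and each old vertex of degree d contributes d new edges; summing degrees gives Σd = 2E, so E′ = E + 2E = 3E = 36.
Each original face survives and each original vertex becomes one new face: F′ = F + V = 14.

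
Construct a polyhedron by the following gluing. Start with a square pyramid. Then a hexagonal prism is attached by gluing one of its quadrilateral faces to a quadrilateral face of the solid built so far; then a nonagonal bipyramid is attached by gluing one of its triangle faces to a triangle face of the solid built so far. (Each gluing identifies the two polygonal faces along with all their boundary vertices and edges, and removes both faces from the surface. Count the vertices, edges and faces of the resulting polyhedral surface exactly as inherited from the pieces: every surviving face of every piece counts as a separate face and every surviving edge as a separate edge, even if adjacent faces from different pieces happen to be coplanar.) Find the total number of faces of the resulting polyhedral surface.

27

A square pyramid: V=5, E=8, F=5.
Attach a hexagonal prism (V=12, E=18, F=8) along a 4-gon: merge 4 vertices and 4 edges, delete both glued faces → V=13, E=22, F=11.
Attach a nonagonal bipyramid (V=11, E=27, F=18) along a 3-gon: merge 3 vertices and 3 edges, delete both glued faces → V=21, E=46, F=27.
Check: V − E + F = 21 − 46 + 27 = 2.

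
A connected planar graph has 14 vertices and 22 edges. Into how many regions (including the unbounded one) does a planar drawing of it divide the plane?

Euler's formula for a connected plane graph: V − E + F = 2, so F = 2 − 14 + 22 = 10.

10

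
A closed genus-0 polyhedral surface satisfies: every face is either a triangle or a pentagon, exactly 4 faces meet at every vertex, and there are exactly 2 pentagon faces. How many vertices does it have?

Let x be the number of triangles; then F = 2 + x.
Edge–face incidences: 2E = 5·2 + 3·x = 10 + 3x.
Every vertex has degree 4, so 4V = 2E.
Euler: V − E + F = 2 ⇒ (2E)/4 − E + (2 + x) = 2.
Multiply by 8: 2·(2E) − 4·(2E) + 8·(2 + x) = 16, i.e. 16 + 8x − 2·(10 + 3x) = 16.
Collecting terms: 2x − 4 = 16, so 2x = 20, so x = 10.
Then 2E = 10 + 3·10 = 40, so E = 20, V = 2E/4 = 10, F = 2 + 10 = 12.

10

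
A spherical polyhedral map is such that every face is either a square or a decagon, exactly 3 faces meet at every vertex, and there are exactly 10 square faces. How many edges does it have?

30

Let x be the number of decagons; then F = 10 + x.
Edge–face incidences: 2E = 4·10 + 10·x = 40 + 10x.
Every vertex has degree 3, so 3V = 2E.
Euler: V − E + F = 2 ⇒ (2E)/3 − E + (10 + x) = 2.
Multiply by 6: 2·(2E) − 3·(2E) + 6·(10 + x) = 12, i.e. 60 + 6x − (40 + 10x) = 12.
Collecting terms: −4x + 20 = 12, so −4x = −8, so x = 2.
Then 2E = 40 + 10·2 = 60, so E = 30, V = 2E/3 = 20, F = 10 + 2 = 12.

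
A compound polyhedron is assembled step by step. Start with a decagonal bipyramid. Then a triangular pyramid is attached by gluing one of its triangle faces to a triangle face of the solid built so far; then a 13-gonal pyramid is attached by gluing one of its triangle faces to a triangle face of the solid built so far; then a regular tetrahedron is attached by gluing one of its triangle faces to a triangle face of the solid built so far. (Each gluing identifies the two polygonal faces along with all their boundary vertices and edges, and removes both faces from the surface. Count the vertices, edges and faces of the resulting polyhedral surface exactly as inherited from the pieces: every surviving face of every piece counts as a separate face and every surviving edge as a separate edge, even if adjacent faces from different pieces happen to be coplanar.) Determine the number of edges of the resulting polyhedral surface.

A decagonal bipyramid: V=12, E=30, F=20.
Attach a triangular pyramid (V=4, E=6, F=4) along a 3-gon: merge 3 vertices and 3 edges, delete both glued faces → V=13, E=33, F=22.
Attach a 13-gonal pyramid (V=14, E=26, F=14) along a 3-gon: merge 3 vertices and 3 edges, delete both glued faces → V=24, E=56, F=34.
Attach a regular tetrahedron (V=4, E=6, F=4) along a 3-gon: merge 3 vertices and 3 edges, delete both glued faces → V=25, E=59, F=36.
Check: V − E + F = 25 − 59 + 36 = 2.

59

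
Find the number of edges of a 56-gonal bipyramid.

168

A bipyramid over an n-gon has 2n triangular faces and n + 2 vertices: V = 56 + 2 = 58, E = 3·56 = 168, F = 2·56 = 112.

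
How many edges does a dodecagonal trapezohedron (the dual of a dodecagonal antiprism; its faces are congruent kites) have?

48

The n-trapezohedron (dual of the n-antiprism) has V = 2·12 + 2 = 26, E = 4·12 = 48, F = 2·12 = 24.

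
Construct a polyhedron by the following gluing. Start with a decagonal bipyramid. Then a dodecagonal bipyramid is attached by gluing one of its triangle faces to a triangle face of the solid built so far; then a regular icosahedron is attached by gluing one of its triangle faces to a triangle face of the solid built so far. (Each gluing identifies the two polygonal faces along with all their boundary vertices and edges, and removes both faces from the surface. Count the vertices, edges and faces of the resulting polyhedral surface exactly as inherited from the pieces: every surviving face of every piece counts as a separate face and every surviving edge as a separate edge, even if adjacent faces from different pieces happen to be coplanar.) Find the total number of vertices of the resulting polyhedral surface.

A decagonal bipyramid: V=12, E=30, F=20.
Attach a dodecagonal bipyramid (V=14, E=36, F=24) along a 3-gon: merge 3 vertices and 3 edges, delete both glued faces → V=23, E=63, F=42.
Attach a regular icosahedron (V=12, E=30, F=20) along a 3-gon: merge 3 vertices and 3 edges, delete both glued faces → V=32, E=90, F=60.
Check: V − E + F = 32 − 90 + 60 = 2.

32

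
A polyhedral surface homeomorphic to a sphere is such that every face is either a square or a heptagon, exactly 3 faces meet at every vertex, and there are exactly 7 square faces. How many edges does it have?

21

Let x be the number of heptagons; then F = 7 + x.
Edge–face incidences: 2E = 4·7 + 7·x = 28 + 7x.
Every vertex has degree 3, so 3V = 2E.
Euler: V − E + F = 2 ⇒ (2E)/3 − E + (7 + x) = 2.
Multiply by 6: 2·(2E) − 3·(2E) + 6·(7 + x) = 12, i.e. 42 + 6x − (28 + 7x) = 12.
Collecting terms: −x + 14 = 12, so −x = −2, so x = 2.
Then 2E = 28 + 7·2 = 42, so E = 21, V = 2E/3 = 14, F = 7 + 2 = 9.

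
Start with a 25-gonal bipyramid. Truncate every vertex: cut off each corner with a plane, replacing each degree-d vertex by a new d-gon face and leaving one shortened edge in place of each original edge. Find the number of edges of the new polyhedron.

225

The base solid has V = 27, E = 75, F = 50.
Truncation replaces each original edge-end by a new vertex, so V′ = 2E = 150.
Each original edge survives, and each old vertex of degree d contributes d new edges; summing degrees gives Σd = 2E, so E′ = E + 2E = 3E = 225.
Each original face survives and each original vertex becomes one new face: F′ = F + V = 77.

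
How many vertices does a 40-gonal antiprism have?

An antiprism on an n-gon has two n-gon caps and 2n triangles: V = 2·40 = 80, E = 4·40 = 160, F = 2·40 + 2 = 82.
Check: V − E + F = 80 − 160 + 82 = 2.

80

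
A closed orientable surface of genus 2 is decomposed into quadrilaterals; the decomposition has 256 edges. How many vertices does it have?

χ = 2 − 2·2 = -2, and every face is a square so 4F = 2E.
F = 2E/4 = 128. Then V = -2 + E − F = -2 + 256 − 128 = 126.

126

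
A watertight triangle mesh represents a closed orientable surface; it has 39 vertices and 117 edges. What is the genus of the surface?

Every face is a triangle and each edge borders two faces, so 3F = 2·117, giving F = 78.
χ = V − E + F = 39 − 117 + 78 = 0.
For a closed orientable surface χ = 2 − 2g, so g = (2 − (0))/2 = 1.

1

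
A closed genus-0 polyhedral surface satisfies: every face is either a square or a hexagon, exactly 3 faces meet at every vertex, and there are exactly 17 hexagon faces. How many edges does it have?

Let x be the number of squares; then F = 17 + x.
Edge–face incidences: 2E = 6·17 + 4·x = 102 + 4x.
Every vertex has degree 3, so 3V = 2E.
Euler: V − E + F = 2 ⇒ (2E)/3 − E + (17 + x) = 2.
Multiply by 6: 2·(2E) − 3·(2E) + 6·(17 + x) = 12, i.e. 102 + 6x − (102 + 4x) = 12.
Collecting terms: 2x = 12, so x = 6.
Then 2E = 102 + 4·6 = 126, so E = 63, V = 2E/3 = 42, F = 17 + 6 = 23.

63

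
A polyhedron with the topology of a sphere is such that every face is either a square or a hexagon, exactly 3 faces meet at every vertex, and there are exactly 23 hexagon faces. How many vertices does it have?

Let x be the number of squares; then F = 23 + x.
Edge–face incidences: 2E = 6·23 + 4·x = 138 + 4x.
Every vertex has degree 3, so 3V = 2E.
Euler: V − E + F = 2 ⇒ (2E)/3 − E + (23 + x) = 2.
Multiply by 6: 2·(2E) − 3·(2E) + 6·(23 + x) = 12, i.e. 138 + 6x − (138 + 4x) = 12.
Collecting terms: 2x = 12, so x = 6.
Then 2E = 138 + 4·6 = 162, so E = 81, V = 2E/3 = 54, F = 23 + 6 = 29.

54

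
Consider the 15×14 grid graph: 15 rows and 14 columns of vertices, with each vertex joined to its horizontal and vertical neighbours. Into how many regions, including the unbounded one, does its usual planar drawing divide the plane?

183

The grid has V = 15·14 = 210 vertices and E = 15·13 + 14·14 = 391 edges.
F = 2 − V + E = 2 − 210 + 391 = 183.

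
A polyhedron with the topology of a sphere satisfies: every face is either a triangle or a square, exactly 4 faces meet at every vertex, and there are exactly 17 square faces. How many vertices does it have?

23

Let x be the number of triangles; then F = 17 + x.
Edge–face incidences: 2E = 4·17 + 3·x = 68 + 3x.
Every vertex has degree 4, so 4V = 2E.
Euler: V − E + F = 2 ⇒ (2E)/4 − E + (17 + x) = 2.
Multiply by 8: 2·(2E) − 4·(2E) + 8·(17 + x) = 16, i.e. 136 + 8x − 2·(68 + 3x) = 16.
Collecting terms: 2x = 16, so x = 8.
Then 2E = 68 + 3·8 = 92, so E = 46, V = 2E/4 = 23, F = 17 + 8 = 25.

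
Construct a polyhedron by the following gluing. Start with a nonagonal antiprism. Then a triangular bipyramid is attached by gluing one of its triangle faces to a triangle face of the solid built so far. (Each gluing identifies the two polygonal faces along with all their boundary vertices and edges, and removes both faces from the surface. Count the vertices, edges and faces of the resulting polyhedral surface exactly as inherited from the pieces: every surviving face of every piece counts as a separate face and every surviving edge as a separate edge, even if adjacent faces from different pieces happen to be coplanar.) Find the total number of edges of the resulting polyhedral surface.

A nonagonal antiprism: V=18, E=36, F=20.
Attach a triangular bipyramid (V=5, E=9, F=6) along a 3-gon: merge 3 vertices and 3 edges, delete both glued faces → V=20, E=42, F=24.
Check: V − E + F = 20 − 42 + 24 = 2.

42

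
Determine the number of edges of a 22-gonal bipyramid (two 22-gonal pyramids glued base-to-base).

A bipyramid over an n-gon has 2n triangular faces and n + 2 vertices: V = 22 + 2 = 24, E = 3·22 = 66, F = 2·22 = 44.
Check: V − E + F = 24 − 66 + 44 = 2.

66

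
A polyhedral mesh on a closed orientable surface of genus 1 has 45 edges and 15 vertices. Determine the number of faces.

For a closed orientable surface of genus 1, χ = 2 − 2·1 = 0.
F = 0 − V + E = 0 − 15 + 45 = 30.

30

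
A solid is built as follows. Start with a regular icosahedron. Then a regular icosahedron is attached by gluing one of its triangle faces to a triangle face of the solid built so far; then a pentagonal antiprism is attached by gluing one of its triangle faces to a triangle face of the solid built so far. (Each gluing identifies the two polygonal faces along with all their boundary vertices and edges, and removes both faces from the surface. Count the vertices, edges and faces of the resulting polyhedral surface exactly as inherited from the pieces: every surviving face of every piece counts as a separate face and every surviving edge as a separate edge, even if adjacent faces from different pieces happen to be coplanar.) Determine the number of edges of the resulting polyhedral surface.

74

A regular icosahedron: V=12, E=30, F=20.
Attach a regular icosahedron (V=12, E=30, F=20) along a 3-gon: merge 3 vertices and 3 edges, delete both glued faces → V=21, E=57, F=38.
Attach a pentagonal antiprism (V=10, E=20, F=12) along a 3-gon: merge 3 vertices and 3 edges, delete both glued faces → V=28, E=74, F=48.
Check: V − E + F = 28 − 74 + 48 = 2.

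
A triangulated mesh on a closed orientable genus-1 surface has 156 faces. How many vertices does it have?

78

χ = 2 − 2·1 = 0, and every face is a triangle so 3F = 2E.
E = 3·156/2 = 234. Then V = 0 + E − F = 0 + 234 − 156 = 78.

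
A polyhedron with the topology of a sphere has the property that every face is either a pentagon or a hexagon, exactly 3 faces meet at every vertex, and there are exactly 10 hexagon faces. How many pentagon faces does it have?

12

Let x be the number of pentagons; then F = 10 + x.
Edge–face incidences: 2E = 6·10 + 5·x = 60 + 5x.
Every vertex has degree 3, so 3V = 2E.
Euler: V − E + F = 2 ⇒ (2E)/3 − E + (10 + x) = 2.
Multiply by 6: 2·(2E) − 3·(2E) + 6·(10 + x) = 12, i.e. 60 + 6x − (60 + 5x) = 12.
Collecting terms: x = 12.
Then 2E = 60 + 5·12 = 120, so E = 60, V = 2E/3 = 40, F = 10 + 12 = 22.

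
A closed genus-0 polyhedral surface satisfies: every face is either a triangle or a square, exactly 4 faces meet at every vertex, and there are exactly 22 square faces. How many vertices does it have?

28

Let x be the number of triangles; then F = 22 + x.
Edge–face incidences: 2E = 4·22 + 3·x = 88 + 3x.
Every vertex has degree 4, so 4V = 2E.
Euler: V − E + F = 2 ⇒ (2E)/4 − E + (22 + x) = 2.
Multiply by 8: 2·(2E) − 4·(2E) + 8·(22 + x) = 16, i.e. 176 + 8x − 2·(88 + 3x) = 16.
Collecting terms: 2x = 16, so x = 8.
Then 2E = 88 + 3·8 = 112, so E = 56, V = 2E/4 = 28, F = 22 + 8 = 30.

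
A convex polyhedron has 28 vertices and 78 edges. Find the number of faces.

Here V − E + F = 2.
F = 2 − V + E = 2 − 28 + 78 = 52.

52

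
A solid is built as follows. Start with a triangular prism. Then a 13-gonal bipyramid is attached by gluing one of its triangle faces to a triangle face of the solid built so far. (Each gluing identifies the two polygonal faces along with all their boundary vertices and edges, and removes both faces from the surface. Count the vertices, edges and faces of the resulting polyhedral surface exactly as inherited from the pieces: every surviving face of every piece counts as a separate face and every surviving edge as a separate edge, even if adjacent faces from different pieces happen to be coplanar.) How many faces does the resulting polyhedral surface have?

29

A triangular prism: V=6, E=9, F=5.
Attach a 13-gonal bipyramid (V=15, E=39, F=26) along a 3-gon: merge 3 vertices and 3 edges, delete both glued faces → V=18, E=45, F=29.
Check: V − E + F = 18 − 45 + 29 = 2.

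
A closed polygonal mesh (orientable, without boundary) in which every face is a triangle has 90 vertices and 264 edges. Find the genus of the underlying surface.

0

Every face is a triangle and each edge borders two faces, so 3F = 2·264, giving F = 176.
χ = V − E + F = 90 − 264 + 176 = 2.
For a closed orientable surface χ = 2 − 2g, so g = (2 − (2))/2 = 0.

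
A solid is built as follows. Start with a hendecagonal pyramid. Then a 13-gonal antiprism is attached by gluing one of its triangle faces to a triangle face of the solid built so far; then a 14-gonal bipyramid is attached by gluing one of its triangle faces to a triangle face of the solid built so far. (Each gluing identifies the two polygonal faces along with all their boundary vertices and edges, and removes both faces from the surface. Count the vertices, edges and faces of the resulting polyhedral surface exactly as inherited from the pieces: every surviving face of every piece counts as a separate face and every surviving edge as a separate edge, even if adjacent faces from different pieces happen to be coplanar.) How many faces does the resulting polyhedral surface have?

A hendecagonal pyramid: V=12, E=22, F=12.
Attach a 13-gonal antiprism (V=26, E=52, F=28) along a 3-gon: merge 3 vertices and 3 edges, delete both glued faces → V=35, E=71, F=38.
Attach a 14-gonal bipyramid (V=16, E=42, F=28) along a 3-gon: merge 3 vertices and 3 edges, delete both glued faces → V=48, E=110, F=64.
Check: V − E + F = 48 − 110 + 64 = 2.

64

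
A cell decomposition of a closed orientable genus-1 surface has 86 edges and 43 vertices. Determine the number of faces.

For a closed orientable surface of genus 1, χ = 2 − 2·1 = 0.
F = 0 − V + E = 0 − 43 + 86 = 43.

43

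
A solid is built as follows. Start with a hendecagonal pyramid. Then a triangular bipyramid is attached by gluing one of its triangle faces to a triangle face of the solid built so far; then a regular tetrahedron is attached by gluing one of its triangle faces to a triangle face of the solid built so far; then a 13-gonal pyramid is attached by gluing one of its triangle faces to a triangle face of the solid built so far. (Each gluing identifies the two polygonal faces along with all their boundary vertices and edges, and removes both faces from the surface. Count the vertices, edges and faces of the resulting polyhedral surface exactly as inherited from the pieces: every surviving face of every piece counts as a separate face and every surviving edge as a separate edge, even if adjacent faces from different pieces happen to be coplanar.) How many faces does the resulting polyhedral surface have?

A hendecagonal pyramid: V=12, E=22, F=12.
Attach a triangular bipyramid (V=5, E=9, F=6) along a 3-gon: merge 3 vertices and 3 edges, delete both glued faces → V=14, E=28, F=16.
Attach a regular tetrahedron (V=4, E=6, F=4) along a 3-gon: merge 3 vertices and 3 edges, delete both glued faces → V=15, E=31, F=18.
Attach a 13-gonal pyramid (V=14, E=26, F=14) along a 3-gon: merge 3 vertices and 3 edges, delete both glued faces → V=26, E=54, F=30.
Check: V − E + F = 26 − 54 + 30 = 2.

30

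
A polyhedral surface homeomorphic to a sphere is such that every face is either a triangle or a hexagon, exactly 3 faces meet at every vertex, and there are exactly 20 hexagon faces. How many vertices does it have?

Let x be the number of triangles; then F = 20 + x.
Edge–face incidences: 2E = 6·20 + 3·x = 120 + 3x.
Every vertex has degree 3, so 3V = 2E.
Euler: V − E + F = 2 ⇒ (2E)/3 − E + (20 + x) = 2.
Multiply by 6: 2·(2E) − 3·(2E) + 6·(20 + x) = 12, i.e. 120 + 6x − (120 + 3x) = 12.
Collecting terms: 3x = 12, so x = 4.
Then 2E = 120 + 3·4 = 132, so E = 66, V = 2E/3 = 44, F = 20 + 4 = 24.

44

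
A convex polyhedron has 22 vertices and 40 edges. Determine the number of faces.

20

Here V − E + F = 2.
F = 2 − V + E = 2 − 22 + 40 = 20.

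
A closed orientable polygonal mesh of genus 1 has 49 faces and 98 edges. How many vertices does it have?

For a closed orientable surface of genus 1, χ = 2 − 2·1 = 0.
V = 0 + E − F = 0 + 98 − 49 = 49.

49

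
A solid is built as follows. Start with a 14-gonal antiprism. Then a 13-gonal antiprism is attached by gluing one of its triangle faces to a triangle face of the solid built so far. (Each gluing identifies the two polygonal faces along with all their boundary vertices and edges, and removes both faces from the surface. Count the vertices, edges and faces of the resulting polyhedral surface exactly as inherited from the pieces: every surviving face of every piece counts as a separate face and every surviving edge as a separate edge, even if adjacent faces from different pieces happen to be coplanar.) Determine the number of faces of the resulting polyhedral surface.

A 14-gonal antiprism: V=28, E=56, F=30.
Attach a 13-gonal antiprism (V=26, E=52, F=28) along a 3-gon: merge 3 vertices and 3 edges, delete both glued faces → V=51, E=105, F=56.
Check: V − E + F = 51 − 105 + 56 = 2.

56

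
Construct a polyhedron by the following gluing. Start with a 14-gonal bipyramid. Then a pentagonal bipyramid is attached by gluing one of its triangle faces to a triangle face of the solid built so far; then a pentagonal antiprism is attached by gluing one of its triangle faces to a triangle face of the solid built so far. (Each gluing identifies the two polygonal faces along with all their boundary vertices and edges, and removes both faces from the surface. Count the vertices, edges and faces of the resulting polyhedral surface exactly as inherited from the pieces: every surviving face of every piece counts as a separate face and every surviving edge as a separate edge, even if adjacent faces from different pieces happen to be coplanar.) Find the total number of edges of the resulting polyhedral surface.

71

A 14-gonal bipyramid: V=16, E=42, F=28.
Attach a pentagonal bipyramid (V=7, E=15, F=10) along a 3-gon: merge 3 vertices and 3 edges, delete both glued faces → V=20, E=54, F=36.
Attach a pentagonal antiprism (V=10, E=20, F=12) along a 3-gon: merge 3 vertices and 3 edges, delete both glued faces → V=27, E=71, F=46.
Check: V − E + F = 27 − 71 + 46 = 2.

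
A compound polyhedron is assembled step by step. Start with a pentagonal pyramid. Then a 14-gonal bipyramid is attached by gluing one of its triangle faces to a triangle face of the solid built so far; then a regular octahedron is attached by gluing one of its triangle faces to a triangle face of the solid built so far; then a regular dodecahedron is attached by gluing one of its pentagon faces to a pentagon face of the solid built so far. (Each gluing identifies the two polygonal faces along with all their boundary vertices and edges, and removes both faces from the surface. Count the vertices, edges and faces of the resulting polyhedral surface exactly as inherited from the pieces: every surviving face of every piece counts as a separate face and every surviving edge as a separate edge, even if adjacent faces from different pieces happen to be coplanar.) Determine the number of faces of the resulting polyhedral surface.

48

A pentagonal pyramid: V=6, E=10, F=6.
Attach a 14-gonal bipyramid (V=16, E=42, F=28) along a 3-gon: merge 3 vertices and 3 edges, delete both glued faces → V=19, E=49, F=32.
Attach a regular octahedron (V=6, E=12, F=8) along a 3-gon: merge 3 vertices and 3 edges, delete both glued faces → V=22, E=58, F=38.
Attach a regular dodecahedron (V=20, E=30, F=12) along a 5-gon: merge 5 vertices and 5 edges, delete both glued faces → V=37, E=83, F=48.
Check: V − E + F = 37 − 83 + 48 = 2.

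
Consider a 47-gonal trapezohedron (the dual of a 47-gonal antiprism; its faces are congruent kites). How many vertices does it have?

96

The n-trapezohedron (dual of the n-antiprism) has V = 2·47 + 2 = 96, E = 4·47 = 188, F = 2·47 = 94.
Check: V − E + F = 96 − 188 + 94 = 2.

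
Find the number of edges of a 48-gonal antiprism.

An antiprism on an n-gon has two n-gon caps and 2n triangles: V = 2·48 = 96, E = 4·48 = 192, F = 2·48 + 2 = 98.
Check: V − E + F = 96 − 192 + 98 = 2.

192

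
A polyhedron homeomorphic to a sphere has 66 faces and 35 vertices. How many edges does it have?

Here V − E + F = 2.
E = V + F − (2) = 35 + 66 − (2) = 99.

99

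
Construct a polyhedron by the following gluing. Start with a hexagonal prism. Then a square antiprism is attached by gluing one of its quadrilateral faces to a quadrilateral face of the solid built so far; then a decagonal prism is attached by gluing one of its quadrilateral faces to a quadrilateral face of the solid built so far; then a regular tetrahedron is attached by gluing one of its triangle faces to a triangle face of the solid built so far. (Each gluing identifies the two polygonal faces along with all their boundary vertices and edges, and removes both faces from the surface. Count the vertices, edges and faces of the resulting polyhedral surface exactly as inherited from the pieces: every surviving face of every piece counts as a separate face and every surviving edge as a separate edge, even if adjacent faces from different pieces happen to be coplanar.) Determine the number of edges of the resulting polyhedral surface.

A hexagonal prism: V=12, E=18, F=8.
Attach a square antiprism (V=8, E=16, F=10) along a 4-gon: merge 4 vertices and 4 edges, delete both glued faces → V=16, E=30, F=16.
Attach a decagonal prism (V=20, E=30, F=12) along a 4-gon: merge 4 vertices and 4 edges, delete both glued faces → V=32, E=56, F=26.
Attach a regular tetrahedron (V=4, E=6, F=4) along a 3-gon: merge 3 vertices and 3 edges, delete both glued faces → V=33, E=59, F=28.
Check: V − E + F = 33 − 59 + 28 = 2.

59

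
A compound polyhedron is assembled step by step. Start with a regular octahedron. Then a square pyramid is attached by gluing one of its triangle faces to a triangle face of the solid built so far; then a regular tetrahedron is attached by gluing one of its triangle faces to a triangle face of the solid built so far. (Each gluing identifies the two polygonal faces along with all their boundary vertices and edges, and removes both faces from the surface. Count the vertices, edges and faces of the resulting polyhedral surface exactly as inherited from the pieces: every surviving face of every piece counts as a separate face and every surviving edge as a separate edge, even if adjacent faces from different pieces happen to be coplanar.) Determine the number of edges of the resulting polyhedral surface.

20

A regular octahedron: V=6, E=12, F=8.
Attach a square pyramid (V=5, E=8, F=5) along a 3-gon: merge 3 vertices and 3 edges, delete both glued faces → V=8, E=17, F=11.
Attach a regular tetrahedron (V=4, E=6, F=4) along a 3-gon: merge 3 vertices and 3 edges, delete both glued faces → V=9, E=20, F=13.
Check: V − E + F = 9 − 20 + 13 = 2.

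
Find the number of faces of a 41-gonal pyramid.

A pyramid on an n-gon base has one n-gon and n triangles: V = 41 + 1 = 42, E = 2·41 = 82, F = 41 + 1 = 42.

42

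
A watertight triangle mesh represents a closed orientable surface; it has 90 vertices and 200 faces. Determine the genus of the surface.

Every face is a triangle, so 2E = 3·200 = 600, giving E = 300.
χ = V − E + F = 90 − 300 + 200 = -10.
For a closed orientable surface χ = 2 − 2g, so g = (2 − (-10))/2 = 6.

6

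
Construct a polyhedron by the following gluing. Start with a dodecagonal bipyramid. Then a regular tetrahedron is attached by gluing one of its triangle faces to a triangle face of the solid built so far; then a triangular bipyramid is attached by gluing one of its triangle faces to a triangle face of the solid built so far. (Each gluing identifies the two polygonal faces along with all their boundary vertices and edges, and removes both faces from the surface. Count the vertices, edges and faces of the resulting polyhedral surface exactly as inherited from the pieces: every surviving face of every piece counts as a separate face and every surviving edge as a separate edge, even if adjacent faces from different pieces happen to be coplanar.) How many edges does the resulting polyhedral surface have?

A dodecagonal bipyramid: V=14, E=36, F=24.
Attach a regular tetrahedron (V=4, E=6, F=4) along a 3-gon: merge 3 vertices and 3 edges, delete both glued faces → V=15, E=39, F=26.
Attach a triangular bipyramid (V=5, E=9, F=6) along a 3-gon: merge 3 vertices and 3 edges, delete both glued faces → V=17, E=45, F=30.
Check: V − E + F = 17 − 45 + 30 = 2.

45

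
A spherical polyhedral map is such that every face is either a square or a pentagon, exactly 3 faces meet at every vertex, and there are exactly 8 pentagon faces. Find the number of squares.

2

Let x be the number of squares; then F = 8 + x.
Edge–face incidences: 2E = 5·8 + 4·x = 40 + 4x.
Every vertex has degree 3, so 3V = 2E.
Euler: V − E + F = 2 ⇒ (2E)/3 − E + (8 + x) = 2.
Multiply by 6: 2·(2E) − 3·(2E) + 6·(8 + x) = 12, i.e. 48 + 6x − (40 + 4x) = 12.
Collecting terms: 2x + 8 = 12, so 2x = 4, so x = 2.
Then 2E = 40 + 4·2 = 48, so E = 24, V = 2E/3 = 16, F = 8 + 2 = 10.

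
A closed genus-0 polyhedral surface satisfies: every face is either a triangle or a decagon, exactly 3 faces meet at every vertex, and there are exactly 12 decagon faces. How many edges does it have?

Let x be the number of triangles; then F = 12 + x.
Edge–face incidences: 2E = 10·12 + 3·x = 120 + 3x.
Every vertex has degree 3, so 3V = 2E.
Euler: V − E + F = 2 ⇒ (2E)/3 − E + (12 + x) = 2.
Multiply by 6: 2·(2E) − 3·(2E) + 6·(12 + x) = 12, i.e. 72 + 6x − (120 + 3x) = 12.
Collecting terms: 3x − 48 = 12, so 3x = 60, so x = 20.
Then 2E = 120 + 3·20 = 180, so E = 90, V = 2E/3 = 60, F = 12 + 20 = 32.

90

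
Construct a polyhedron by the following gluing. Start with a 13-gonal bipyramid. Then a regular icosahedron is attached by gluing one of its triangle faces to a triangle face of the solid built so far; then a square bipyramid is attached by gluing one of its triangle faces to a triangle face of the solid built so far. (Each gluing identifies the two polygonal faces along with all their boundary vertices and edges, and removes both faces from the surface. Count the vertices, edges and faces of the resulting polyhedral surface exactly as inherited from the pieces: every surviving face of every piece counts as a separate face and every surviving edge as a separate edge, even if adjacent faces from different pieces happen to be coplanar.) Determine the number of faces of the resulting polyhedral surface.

50

A 13-gonal bipyramid: V=15, E=39, F=26.
Attach a regular icosahedron (V=12, E=30, F=20) along a 3-gon: merge 3 vertices and 3 edges, delete both glued faces → V=24, E=66, F=44.
Attach a square bipyramid (V=6, E=12, F=8) along a 3-gon: merge 3 vertices and 3 edges, delete both glued faces → V=27, E=75, F=50.
Check: V − E + F = 27 − 75 + 50 = 2.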